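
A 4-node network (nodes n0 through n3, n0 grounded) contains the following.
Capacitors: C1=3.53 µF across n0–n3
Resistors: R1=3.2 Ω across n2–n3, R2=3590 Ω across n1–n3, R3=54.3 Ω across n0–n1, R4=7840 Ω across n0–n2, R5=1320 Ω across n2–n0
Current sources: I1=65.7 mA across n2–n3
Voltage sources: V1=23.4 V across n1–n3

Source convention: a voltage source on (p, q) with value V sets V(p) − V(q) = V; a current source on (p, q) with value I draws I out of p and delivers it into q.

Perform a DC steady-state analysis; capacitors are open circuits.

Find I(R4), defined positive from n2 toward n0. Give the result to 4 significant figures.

-0.002866 A

MNA unknowns: 3 node voltages V₁..V_3 plus 1 source current (V1)
C1: Y=0.000 on G[0,3]
R1: Y=0.3125 on G[2,3]
I1: z[2]−=0.0657, z[3]+=0.0657
R2: Y=0.0002786 on G[1,3]
R3: Y=0.01842 on G[0,1]
R4: Y=0.0001276 on G[0,2]
R5: Y=0.0007576 on G[2,0]
V1: row V1−V3=23.4, i_V1 at 1,3
solve → V1=1.080, V2=-22.47, V3=-22.32
aux → i_V1=-0.02640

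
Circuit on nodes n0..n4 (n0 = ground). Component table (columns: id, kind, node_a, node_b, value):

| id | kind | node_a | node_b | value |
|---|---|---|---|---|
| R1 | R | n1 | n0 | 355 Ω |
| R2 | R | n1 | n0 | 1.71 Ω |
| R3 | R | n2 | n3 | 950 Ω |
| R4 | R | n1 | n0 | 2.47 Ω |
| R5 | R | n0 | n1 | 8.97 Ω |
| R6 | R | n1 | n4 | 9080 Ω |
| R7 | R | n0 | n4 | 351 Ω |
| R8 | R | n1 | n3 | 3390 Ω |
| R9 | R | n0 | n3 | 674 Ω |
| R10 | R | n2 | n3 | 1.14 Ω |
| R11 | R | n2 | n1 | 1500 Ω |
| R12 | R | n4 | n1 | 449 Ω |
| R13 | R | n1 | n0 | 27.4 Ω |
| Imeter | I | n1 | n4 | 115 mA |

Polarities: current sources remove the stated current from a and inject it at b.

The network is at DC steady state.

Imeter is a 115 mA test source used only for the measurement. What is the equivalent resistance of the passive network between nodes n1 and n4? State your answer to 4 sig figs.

MNA unknowns: 4 node voltages V₁..V_4
R1: Y=0.002817 on G[1,0]
R2: Y=0.5848 on G[1,0]
R3: Y=0.001053 on G[2,3]
R4: Y=0.4049 on G[1,0]
R5: Y=0.1115 on G[0,1]
R6: Y=0.0001101 on G[1,4]
R7: Y=0.002849 on G[0,4]
R8: Y=0.0002950 on G[1,3]
R9: Y=0.001484 on G[0,3]
R10: Y=0.8772 on G[2,3]
R11: Y=0.0006667 on G[2,1]
R12: Y=0.002227 on G[4,1]
R13: Y=0.03650 on G[1,0]
Imeter: z[1]−=0.115, z[4]+=0.115
solve → V1=-0.05530, V2=-0.02177, V3=-0.02174, V4=22.15

R_eq = 193.1 Ω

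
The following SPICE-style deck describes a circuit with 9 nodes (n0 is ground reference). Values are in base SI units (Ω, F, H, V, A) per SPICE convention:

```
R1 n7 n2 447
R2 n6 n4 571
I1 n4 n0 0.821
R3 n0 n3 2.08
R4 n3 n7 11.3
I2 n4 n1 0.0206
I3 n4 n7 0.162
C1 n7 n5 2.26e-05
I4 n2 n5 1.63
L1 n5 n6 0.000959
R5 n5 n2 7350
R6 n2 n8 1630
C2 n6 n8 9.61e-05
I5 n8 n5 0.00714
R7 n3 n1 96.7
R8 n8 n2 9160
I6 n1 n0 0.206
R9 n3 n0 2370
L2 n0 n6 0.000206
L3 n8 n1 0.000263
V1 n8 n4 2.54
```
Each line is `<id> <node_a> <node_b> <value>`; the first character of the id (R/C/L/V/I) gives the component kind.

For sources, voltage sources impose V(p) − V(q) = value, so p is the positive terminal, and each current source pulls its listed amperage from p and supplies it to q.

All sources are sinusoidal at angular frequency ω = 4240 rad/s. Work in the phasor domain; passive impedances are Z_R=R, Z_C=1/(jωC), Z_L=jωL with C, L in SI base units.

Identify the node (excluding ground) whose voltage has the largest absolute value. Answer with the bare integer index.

Apply KCL at each of the 8 non-ground nodes and solve the resulting linear system.
Node n1: branches {I2, R7, I6, L3} → V_1 = 0.6473+3.042j
Node n2: branches {R1, I4, R5, R6, R8} → V_2 = -529.2+8.240j
Node n3: branches {R3, R4, R7, R9} → V_3 = -0.6269+1.606j
Node n4: branches {R2, I1, I2, I3, V1} → V_4 = -1.909+3.263j
Node n5: branches {C1, I4, L1, R5, I5} → V_5 = 3.772+2.891j
Node n6: branches {R2, L1, C2, L2} → V_6 = 0.6751-0.6336j
Node n7: branches {R1, R4, I3, C1} → V_7 = -4.184+10.17j
Node n8: branches {R6, C2, I5, R8, L3, V1} → V_8 = 0.6308+3.263j
Source currents: i(V1)=0.9991+0.006824j

2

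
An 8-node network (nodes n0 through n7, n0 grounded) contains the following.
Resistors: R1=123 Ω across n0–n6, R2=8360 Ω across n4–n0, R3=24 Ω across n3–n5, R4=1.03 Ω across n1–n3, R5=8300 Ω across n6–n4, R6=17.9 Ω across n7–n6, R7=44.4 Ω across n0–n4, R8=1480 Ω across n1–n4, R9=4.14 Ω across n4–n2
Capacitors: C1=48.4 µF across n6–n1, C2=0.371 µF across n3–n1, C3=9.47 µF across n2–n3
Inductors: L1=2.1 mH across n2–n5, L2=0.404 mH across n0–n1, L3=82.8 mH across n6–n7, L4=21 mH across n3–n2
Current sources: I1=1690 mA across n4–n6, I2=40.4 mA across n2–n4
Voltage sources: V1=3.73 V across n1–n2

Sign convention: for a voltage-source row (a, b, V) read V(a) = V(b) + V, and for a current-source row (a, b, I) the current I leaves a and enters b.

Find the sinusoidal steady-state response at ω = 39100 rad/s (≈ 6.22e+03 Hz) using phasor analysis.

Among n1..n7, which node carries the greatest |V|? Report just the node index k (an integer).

MNA unknowns: 7 node voltages V₁..V_7 plus 1 source current (V1)
R1: Y=0.008130+0.000j on G[0,6]
R2: Y=0.0001196+0.000j on G[4,0]
R3: Y=0.04167+0.000j on G[3,5]
C1: Y=0.000+1.892j on G[6,1]
R4: Y=0.9709+0.000j on G[1,3]
L1: Y=0.000-0.01218j on G[2,5]
R5: Y=0.0001205+0.000j on G[6,4]
L2: Y=0.000-0.06331j on G[0,1]
I1: z[4]−=1.69, z[6]+=1.69
R6: Y=0.05587+0.000j on G[7,6]
C2: Y=0.000+0.01451j on G[3,1]
R7: Y=0.02252+0.000j on G[0,4]
I2: z[2]−=0.0404, z[4]+=0.0404
C3: Y=0.000+0.3703j on G[2,3]
L3: Y=0.000-0.0003089j on G[6,7]
R8: Y=0.0006757+0.000j on G[1,4]
L4: Y=0.000-0.001218j on G[3,2]
R9: Y=0.2415+0.000j on G[4,2]
V1: row V1−V2=3.73, i_V1 at 1,2
solve → V1=1.205+2.895j, V2=-2.525+2.895j, V3=0.7368+1.704j, V4=-8.524+2.647j, V5=0.8008+2.676j, V6=1.196+2.008j, V7=1.196+2.008j
aux → i_V1=1.052-1.104j

4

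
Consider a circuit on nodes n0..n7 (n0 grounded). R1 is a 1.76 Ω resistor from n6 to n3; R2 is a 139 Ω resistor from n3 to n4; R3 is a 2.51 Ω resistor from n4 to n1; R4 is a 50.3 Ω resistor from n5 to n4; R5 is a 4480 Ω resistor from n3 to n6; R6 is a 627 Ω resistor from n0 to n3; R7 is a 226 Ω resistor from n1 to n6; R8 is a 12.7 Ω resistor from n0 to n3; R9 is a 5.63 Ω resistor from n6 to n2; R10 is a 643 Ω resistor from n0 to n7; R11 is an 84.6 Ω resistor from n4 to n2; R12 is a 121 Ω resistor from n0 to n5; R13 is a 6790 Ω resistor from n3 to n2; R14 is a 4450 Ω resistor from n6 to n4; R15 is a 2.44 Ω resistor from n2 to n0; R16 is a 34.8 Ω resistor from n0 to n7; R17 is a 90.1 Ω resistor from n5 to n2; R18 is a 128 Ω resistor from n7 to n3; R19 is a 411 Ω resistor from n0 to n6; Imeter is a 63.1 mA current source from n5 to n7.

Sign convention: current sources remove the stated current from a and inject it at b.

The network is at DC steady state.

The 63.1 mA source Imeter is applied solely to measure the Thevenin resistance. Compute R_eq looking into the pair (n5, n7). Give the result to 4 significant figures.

Apply KCL at each of the 7 non-ground nodes and solve the resulting linear system.
Node n1: branches {R3, R7} → V_1 = -0.9969
Node n2: branches {R9, R11, R13, R15, R17} → V_2 = -0.07220
Node n3: branches {R1, R2, R5, R6, R8, R13, R18} → V_3 = -0.03215
Node n4: branches {R2, R3, R4, R11, R14} → V_4 = -1.007
Node n5: branches {R4, R12, R17, Imeter} → V_5 = -2.139
Node n6: branches {R1, R5, R7, R9, R14, R19} → V_6 = -0.04745
Node n7: branches {R10, R16, R18, Imeter} → V_7 = 1.649

R_eq = 60.03 Ω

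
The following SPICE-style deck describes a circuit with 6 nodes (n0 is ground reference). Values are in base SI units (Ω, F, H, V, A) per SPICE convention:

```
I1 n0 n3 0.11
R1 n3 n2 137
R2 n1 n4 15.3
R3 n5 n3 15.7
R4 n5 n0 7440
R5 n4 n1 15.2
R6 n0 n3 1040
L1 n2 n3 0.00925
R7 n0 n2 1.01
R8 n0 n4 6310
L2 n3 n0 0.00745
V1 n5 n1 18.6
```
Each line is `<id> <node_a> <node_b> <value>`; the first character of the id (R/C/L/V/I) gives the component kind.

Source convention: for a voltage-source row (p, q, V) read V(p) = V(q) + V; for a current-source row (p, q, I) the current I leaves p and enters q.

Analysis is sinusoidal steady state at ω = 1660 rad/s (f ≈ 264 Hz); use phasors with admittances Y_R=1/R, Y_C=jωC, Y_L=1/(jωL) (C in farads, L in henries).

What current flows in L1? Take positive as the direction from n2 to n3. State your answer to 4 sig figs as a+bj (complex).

-0.05012+0.001108j A

Element admittances at ω=1660 rad/s:
  I1: injects 0.11 A into n3 (from n0)
  Y(R1) = 0.007299+0.000j S between n3,n2
  Y(R2) = 0.06536+0.000j S between n1,n4
  Y(R3) = 0.06369+0.000j S between n5,n3
  Y(R4) = 0.0001344+0.000j S between n5,n0
  Y(R5) = 0.06579+0.000j S between n4,n1
  Y(R6) = 0.0009615+0.000j S between n0,n3
  Y(L1) = 0.000-0.06513j S between n2,n3
  Y(R7) = 0.9901+0.000j S between n0,n2
  Y(R8) = 0.0001585+0.000j S between n0,n4
  Y(L2) = 0.000-0.08086j S between n3,n0
  V1: constraint V(n5)−V(n1) = 18.6
Assemble and solve the 6×6 MNA system:
  V(n1)=-18.49+0.7706j  V(n2)=0.05075+0.004555j  V(n3)=0.06776+0.7742j  V(n4)=-18.46+0.7697j  V(n5)=0.1135+0.7706j
  i(V1)=-0.002926+0.0001220j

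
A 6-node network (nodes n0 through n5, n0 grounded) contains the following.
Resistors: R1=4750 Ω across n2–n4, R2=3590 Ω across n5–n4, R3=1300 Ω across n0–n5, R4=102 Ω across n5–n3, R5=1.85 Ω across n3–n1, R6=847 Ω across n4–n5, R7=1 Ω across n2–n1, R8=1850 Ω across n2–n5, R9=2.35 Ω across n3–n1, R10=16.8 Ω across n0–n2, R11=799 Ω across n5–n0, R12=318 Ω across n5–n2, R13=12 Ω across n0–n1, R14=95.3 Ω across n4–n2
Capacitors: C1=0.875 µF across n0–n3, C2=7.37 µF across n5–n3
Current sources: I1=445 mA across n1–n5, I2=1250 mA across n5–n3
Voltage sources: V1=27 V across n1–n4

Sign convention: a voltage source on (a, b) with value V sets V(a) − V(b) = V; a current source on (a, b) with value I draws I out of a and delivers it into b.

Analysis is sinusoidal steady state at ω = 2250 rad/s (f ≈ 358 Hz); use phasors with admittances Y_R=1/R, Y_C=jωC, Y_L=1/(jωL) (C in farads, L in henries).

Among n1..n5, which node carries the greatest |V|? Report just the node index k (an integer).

5

Apply KCL at each of the 5 non-ground nodes and solve the resulting linear system.
Node n1: branches {R5, R7, R9, I1, R13, V1} → V_1 = 0.4975-0.4076j
Node n2: branches {R1, R7, R8, R10, R12, R14} → V_2 = 0.1151-0.2993j
Node n3: branches {R4, R5, R9, C1, C2, I2} → V_3 = 1.099-0.5937j
Node n4: branches {R1, R2, R6, R14, V1} → V_4 = -26.50-0.4076j
Node n5: branches {R2, R3, R4, R6, R8, C2, I1, R11, R12, I2} → V_5 = -24.48+24.56j
Source currents: i(V1)=-0.2879-0.03758j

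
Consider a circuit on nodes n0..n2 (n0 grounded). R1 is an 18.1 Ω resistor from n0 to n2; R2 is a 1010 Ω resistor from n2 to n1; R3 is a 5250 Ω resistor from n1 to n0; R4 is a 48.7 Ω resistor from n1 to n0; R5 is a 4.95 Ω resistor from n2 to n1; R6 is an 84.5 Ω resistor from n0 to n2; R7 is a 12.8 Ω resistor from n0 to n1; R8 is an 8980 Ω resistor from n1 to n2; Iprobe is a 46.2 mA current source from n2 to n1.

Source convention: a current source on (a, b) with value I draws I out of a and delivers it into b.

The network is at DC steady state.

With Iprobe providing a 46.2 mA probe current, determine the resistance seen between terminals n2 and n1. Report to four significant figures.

R_eq = 4.114 Ω

Element admittances at DC:
  Y(R1) = 0.05525 S between n0,n2
  Y(R2) = 0.0009901 S between n2,n1
  Y(R3) = 0.0001905 S between n1,n0
  Y(R4) = 0.02053 S between n1,n0
  Y(R5) = 0.2020 S between n2,n1
  Y(R6) = 0.01183 S between n0,n2
  Y(R7) = 0.07812 S between n0,n1
  Y(R8) = 0.0001114 S between n1,n2
  Iprobe: injects 0.0462 A into n1 (from n2)
Assemble and solve the 2×2 MNA system:
  V(n1)=0.07684  V(n2)=-0.1132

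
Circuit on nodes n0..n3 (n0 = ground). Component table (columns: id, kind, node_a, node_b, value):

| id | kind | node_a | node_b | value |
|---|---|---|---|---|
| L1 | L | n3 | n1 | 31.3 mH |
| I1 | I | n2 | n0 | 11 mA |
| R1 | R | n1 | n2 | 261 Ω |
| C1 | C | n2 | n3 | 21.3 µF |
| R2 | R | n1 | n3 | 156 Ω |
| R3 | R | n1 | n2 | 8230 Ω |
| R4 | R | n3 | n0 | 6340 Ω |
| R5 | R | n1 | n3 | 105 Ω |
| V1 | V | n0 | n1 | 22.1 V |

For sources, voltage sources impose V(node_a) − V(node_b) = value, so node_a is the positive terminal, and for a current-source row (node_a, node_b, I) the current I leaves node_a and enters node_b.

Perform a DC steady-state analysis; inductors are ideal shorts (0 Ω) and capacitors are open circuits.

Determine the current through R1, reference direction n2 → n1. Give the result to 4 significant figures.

-0.01066 A

MNA unknowns: 3 node voltages V₁..V_3 plus 2 source currents (L1, V1)
L1: row V3−V1=0, i_L1 at 3,1
I1: z[2]−=0.011, z[0]+=0.011
R1: Y=0.003831 on G[1,2]
C1: Y=0.000 on G[2,3]
R2: Y=0.006410 on G[1,3]
R3: Y=0.0001215 on G[1,2]
R4: Y=0.0001577 on G[3,0]
R5: Y=0.009524 on G[1,3]
V1: row V0−V1=22.1, i_V1 at 0,1
solve → V1=-22.10, V2=-24.88, V3=-22.10
aux → i_L1=0.003486, i_V1=0.007514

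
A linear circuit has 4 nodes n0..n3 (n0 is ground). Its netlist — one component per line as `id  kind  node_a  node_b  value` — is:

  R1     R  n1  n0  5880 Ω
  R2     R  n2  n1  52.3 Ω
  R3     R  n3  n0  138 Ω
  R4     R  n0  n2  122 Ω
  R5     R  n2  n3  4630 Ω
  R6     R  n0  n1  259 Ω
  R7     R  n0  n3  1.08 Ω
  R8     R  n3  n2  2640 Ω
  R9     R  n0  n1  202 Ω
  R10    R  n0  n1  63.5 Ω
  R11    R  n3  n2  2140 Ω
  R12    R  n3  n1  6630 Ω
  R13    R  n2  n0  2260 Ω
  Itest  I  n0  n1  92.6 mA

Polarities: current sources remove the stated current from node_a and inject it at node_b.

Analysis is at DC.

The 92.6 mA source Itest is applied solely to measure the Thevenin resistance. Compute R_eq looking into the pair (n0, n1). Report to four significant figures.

R_eq = 31.93 Ω

Apply KCL at each of the 3 non-ground nodes and solve the resulting linear system.
Node n1: branches {R1, R2, R6, R9, R10, R12, Itest} → V_1 = 2.957
Node n2: branches {R2, R4, R5, R8, R11, R13} → V_2 = 1.962
Node n3: branches {R3, R5, R7, R8, R11, R12} → V_3 = 0.002707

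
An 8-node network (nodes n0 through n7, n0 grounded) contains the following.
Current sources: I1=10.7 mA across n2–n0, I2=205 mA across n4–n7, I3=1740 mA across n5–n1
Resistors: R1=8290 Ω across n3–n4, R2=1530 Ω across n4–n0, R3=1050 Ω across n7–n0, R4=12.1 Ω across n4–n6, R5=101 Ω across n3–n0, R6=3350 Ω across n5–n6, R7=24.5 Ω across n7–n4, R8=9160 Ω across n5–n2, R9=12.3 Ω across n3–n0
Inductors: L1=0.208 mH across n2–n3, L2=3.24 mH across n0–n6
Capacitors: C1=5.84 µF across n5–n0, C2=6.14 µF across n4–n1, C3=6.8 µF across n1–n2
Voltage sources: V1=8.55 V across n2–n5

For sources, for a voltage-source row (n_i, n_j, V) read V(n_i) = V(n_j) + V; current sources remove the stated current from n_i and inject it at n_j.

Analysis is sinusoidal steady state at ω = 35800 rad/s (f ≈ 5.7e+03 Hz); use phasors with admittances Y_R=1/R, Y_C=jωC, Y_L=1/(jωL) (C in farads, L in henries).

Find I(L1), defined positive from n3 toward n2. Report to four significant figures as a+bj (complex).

Apply KCL at each of the 7 non-ground nodes and solve the resulting linear system.
Node n1: branches {C2, I3, C3} → V_1 = 10.32-3.327j
Node n2: branches {I1, L1, R8, C3, V1} → V_2 = 9.902+3.793j
Node n3: branches {R1, L1, R5, R9} → V_3 = 8.541-2.005j
Node n4: branches {R1, I2, R2, R4, C2, R7} → V_4 = 10.78-3.298j
Node n5: branches {C1, R6, I3, R8, V1} → V_5 = 1.352+3.793j
Node n6: branches {R4, R6, L2} → V_6 = 10.97-2.132j
Node n7: branches {I2, R3, R7} → V_7 = 15.44-3.223j
Source currents: i(V1)=0.9431+0.2845j

-0.7787+0.1827j A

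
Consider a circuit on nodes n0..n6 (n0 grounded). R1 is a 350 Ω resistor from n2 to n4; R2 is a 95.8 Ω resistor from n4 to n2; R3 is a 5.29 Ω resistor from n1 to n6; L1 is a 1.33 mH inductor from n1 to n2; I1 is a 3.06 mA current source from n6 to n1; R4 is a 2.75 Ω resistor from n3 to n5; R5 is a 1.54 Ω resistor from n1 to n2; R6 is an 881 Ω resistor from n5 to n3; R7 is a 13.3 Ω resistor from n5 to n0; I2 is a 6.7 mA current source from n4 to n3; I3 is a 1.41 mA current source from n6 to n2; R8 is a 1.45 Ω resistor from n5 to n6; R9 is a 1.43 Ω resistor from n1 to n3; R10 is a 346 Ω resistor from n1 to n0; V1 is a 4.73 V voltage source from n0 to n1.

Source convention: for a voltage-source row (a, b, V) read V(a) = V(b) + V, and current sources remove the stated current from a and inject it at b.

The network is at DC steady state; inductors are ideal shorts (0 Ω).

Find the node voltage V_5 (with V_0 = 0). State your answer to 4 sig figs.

-3.965 V

MNA unknowns: 6 node voltages V₁..V_6 plus 2 source currents (L1, V1)
R1: Y=0.002857 on G[2,4]
R2: Y=0.01044 on G[4,2]
R3: Y=0.1890 on G[1,6]
L1: row V1−V2=0, i_L1 at 1,2
I1: z[6]−=0.00306, z[1]+=0.00306
R4: Y=0.3636 on G[3,5]
R5: Y=0.6494 on G[1,2]
R6: Y=0.001135 on G[5,3]
R7: Y=0.07519 on G[5,0]
I2: z[4]−=0.0067, z[3]+=0.0067
I3: z[6]−=0.00141, z[2]+=0.00141
R8: Y=0.6897 on G[5,6]
R9: Y=0.6993 on G[1,3]
R10: Y=0.002890 on G[1,0]
V1: row V0−V1=4.73, i_V1 at 0,1
solve → V1=-4.730, V2=-4.730, V3=-4.461, V4=-5.234, V5=-3.965, V6=-4.135
aux → i_L1=0.005290, i_V1=-0.3118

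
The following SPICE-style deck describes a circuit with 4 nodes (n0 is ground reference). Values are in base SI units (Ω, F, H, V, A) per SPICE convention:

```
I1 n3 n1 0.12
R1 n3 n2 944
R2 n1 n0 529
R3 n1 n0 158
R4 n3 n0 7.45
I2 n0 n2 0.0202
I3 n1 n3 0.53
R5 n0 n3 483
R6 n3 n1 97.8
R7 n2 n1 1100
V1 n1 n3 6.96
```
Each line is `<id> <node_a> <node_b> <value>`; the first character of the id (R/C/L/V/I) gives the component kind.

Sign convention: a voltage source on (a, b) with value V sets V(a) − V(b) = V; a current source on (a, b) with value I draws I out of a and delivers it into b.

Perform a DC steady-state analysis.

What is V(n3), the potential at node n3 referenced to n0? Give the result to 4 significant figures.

Element admittances at DC:
  I1: injects 0.12 A into n1 (from n3)
  Y(R1) = 0.001059 S between n3,n2
  Y(R2) = 0.001890 S between n1,n0
  Y(R3) = 0.006329 S between n1,n0
  Y(R4) = 0.1342 S between n3,n0
  I2: injects 0.0202 A into n2 (from n0)
  I3: injects 0.53 A into n3 (from n1)
  Y(R5) = 0.002070 S between n0,n3
  Y(R6) = 0.01022 S between n3,n1
  Y(R7) = 0.0009091 S between n2,n1
  V1: constraint V(n1)−V(n3) = 6.96
Assemble and solve the 4×4 MNA system:
  V(n1)=6.704  V(n2)=13.22  V(n3)=-0.2561
  i(V1)=-0.5303

-0.2561 V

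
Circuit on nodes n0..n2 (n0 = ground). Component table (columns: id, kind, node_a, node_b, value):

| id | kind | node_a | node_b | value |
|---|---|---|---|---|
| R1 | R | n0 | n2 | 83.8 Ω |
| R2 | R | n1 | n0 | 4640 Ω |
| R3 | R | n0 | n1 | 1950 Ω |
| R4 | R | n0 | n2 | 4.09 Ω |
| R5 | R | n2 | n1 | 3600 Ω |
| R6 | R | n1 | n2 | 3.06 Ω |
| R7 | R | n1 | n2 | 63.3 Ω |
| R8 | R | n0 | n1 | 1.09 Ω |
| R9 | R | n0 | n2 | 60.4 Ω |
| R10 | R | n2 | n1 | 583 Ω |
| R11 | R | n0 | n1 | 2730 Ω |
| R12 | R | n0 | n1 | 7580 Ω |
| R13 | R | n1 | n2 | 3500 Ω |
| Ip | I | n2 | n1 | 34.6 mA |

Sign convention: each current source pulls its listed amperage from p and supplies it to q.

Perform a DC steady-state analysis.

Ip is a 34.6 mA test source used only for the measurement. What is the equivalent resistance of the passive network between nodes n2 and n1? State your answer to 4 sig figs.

R_eq = 1.801 Ω

MNA unknowns: 2 node voltages V₁..V_2
R1: Y=0.01193 on G[0,2]
R2: Y=0.0002155 on G[1,0]
R3: Y=0.0005128 on G[0,1]
R4: Y=0.2445 on G[0,2]
R5: Y=0.0002778 on G[2,1]
R6: Y=0.3268 on G[1,2]
R7: Y=0.01580 on G[1,2]
R8: Y=0.9174 on G[0,1]
R9: Y=0.01656 on G[0,2]
R10: Y=0.001715 on G[2,1]
R11: Y=0.0003663 on G[0,1]
R12: Y=0.0001319 on G[0,1]
R13: Y=0.0002857 on G[1,2]
Ip: z[2]−=0.0346, z[1]+=0.0346
solve → V1=0.01427, V2=-0.04803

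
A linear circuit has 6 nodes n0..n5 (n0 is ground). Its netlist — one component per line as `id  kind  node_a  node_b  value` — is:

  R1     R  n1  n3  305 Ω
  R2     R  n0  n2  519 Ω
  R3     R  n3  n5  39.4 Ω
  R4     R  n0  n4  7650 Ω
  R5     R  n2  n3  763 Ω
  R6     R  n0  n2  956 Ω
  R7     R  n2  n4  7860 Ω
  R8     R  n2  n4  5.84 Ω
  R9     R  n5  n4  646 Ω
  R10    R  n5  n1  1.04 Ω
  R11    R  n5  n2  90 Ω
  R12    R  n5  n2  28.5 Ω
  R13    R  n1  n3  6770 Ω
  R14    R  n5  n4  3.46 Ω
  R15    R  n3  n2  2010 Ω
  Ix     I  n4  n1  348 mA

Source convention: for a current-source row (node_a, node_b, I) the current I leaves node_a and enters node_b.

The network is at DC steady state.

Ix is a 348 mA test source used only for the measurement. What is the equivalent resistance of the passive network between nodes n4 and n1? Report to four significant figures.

R_eq = 4.084 Ω

MNA unknowns: 5 node voltages V₁..V_5
R1: Y=0.003279 on G[1,3]
R2: Y=0.001927 on G[0,2]
R3: Y=0.02538 on G[3,5]
R4: Y=0.0001307 on G[0,4]
R5: Y=0.001311 on G[2,3]
R6: Y=0.001046 on G[0,2]
R7: Y=0.0001272 on G[2,4]
R8: Y=0.1712 on G[2,4]
R9: Y=0.001548 on G[5,4]
R10: Y=0.9615 on G[5,1]
R11: Y=0.01111 on G[5,2]
R12: Y=0.03509 on G[5,2]
R13: Y=0.0001477 on G[1,3]
R14: Y=0.2890 on G[5,4]
R15: Y=0.0004975 on G[3,2]
Ix: z[4]−=0.348, z[1]+=0.348
solve → V1=1.199, V2=0.009769, V3=0.8300, V4=-0.2222, V5=0.8386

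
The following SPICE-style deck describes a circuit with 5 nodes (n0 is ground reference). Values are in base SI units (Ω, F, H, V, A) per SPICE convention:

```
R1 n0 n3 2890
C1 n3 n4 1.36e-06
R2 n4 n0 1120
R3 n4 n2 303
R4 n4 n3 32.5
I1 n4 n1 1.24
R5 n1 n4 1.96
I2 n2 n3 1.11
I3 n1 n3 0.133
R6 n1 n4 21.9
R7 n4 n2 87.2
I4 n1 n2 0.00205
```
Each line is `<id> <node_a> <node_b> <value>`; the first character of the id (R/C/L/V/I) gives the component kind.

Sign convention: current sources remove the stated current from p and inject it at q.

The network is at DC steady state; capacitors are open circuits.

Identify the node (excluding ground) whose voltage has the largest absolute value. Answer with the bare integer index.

2

Apply KCL at each of the 4 non-ground nodes and solve the resulting linear system.
Node n1: branches {I1, R5, I3, R6, I4} → V_1 = -9.205
Node n2: branches {R3, I2, R7, I4} → V_2 = -86.21
Node n3: branches {R1, C1, R4, I2, I3} → V_3 = 28.88
Node n4: branches {C1, R2, R3, R4, I1, R5, R6, R7} → V_4 = -11.19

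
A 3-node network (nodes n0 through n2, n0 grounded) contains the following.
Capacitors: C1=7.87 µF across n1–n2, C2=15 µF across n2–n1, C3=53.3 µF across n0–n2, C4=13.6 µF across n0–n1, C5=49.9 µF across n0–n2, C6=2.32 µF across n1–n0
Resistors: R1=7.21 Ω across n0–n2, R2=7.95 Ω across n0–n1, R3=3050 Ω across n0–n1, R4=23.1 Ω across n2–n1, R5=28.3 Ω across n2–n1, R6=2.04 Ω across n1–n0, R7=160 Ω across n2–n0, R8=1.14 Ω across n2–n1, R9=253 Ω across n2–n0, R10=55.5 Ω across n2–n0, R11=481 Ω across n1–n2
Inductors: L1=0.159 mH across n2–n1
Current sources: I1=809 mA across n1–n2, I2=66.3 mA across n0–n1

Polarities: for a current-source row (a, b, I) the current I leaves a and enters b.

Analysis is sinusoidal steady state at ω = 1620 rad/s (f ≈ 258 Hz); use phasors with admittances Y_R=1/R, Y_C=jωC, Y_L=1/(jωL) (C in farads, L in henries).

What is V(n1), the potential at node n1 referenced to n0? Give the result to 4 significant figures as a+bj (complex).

0.09417-0.07732j V

Apply KCL at each of the 2 non-ground nodes and solve the resulting linear system.
Node n1: branches {C1, C2, R2, C4, R3, R4, R5, R6, R8, C6, L1, R11, I1, I2} → V_1 = 0.09417-0.07732j
Node n2: branches {C1, C2, C3, R1, R4, R5, C5, R7, R8, R9, L1, R10, R11, I1} → V_2 = 0.1542+0.1165j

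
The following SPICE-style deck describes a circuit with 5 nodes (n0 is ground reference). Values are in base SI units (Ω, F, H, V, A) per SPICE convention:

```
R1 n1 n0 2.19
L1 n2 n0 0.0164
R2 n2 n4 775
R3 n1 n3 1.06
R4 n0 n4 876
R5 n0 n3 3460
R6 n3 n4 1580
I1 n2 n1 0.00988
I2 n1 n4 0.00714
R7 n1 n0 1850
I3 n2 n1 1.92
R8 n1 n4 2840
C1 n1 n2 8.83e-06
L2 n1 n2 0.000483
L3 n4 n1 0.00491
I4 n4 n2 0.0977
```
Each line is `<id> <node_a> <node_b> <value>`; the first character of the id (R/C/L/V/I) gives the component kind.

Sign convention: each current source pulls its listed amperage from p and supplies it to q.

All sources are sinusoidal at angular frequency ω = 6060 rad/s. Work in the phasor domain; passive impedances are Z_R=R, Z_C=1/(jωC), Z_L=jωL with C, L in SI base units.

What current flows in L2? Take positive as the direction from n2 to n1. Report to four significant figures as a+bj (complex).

-2.099+0.006651j A

Apply KCL at each of the 4 non-ground nodes and solve the resulting linear system.
Node n1: branches {R1, R3, I1, I2, R7, I3, R8, C1, L2, L3} → V_1 = 0.1347+0.009241j
Node n2: branches {L1, R2, I1, I3, C1, L2, I4} → V_2 = 0.1152-6.135j
Node n3: branches {R3, R5, R6} → V_3 = 0.1346+0.007431j
Node n4: branches {R2, R4, R6, I2, R8, L3, I4} → V_4 = 0.09686-2.687j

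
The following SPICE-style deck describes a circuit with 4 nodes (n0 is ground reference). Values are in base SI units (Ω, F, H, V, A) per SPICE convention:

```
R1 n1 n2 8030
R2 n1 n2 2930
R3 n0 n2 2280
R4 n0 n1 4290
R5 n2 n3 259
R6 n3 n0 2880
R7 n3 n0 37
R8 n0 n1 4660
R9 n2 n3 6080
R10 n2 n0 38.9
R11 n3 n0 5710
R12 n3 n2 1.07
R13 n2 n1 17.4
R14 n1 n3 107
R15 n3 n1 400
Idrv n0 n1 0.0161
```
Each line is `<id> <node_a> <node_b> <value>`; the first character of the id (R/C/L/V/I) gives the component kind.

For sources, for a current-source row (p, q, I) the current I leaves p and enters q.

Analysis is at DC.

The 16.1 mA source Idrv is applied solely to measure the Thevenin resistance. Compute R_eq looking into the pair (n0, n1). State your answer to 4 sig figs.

Apply KCL at each of the 3 non-ground nodes and solve the resulting linear system.
Node n1: branches {R1, R2, R4, R8, R13, R14, R15, Idrv} → V_1 = 0.5248
Node n2: branches {R1, R2, R3, R5, R9, R10, R12, R13} → V_2 = 0.2984
Node n3: branches {R5, R6, R7, R9, R11, R12, R14, R15} → V_3 = 0.2927

R_eq = 32.59 Ω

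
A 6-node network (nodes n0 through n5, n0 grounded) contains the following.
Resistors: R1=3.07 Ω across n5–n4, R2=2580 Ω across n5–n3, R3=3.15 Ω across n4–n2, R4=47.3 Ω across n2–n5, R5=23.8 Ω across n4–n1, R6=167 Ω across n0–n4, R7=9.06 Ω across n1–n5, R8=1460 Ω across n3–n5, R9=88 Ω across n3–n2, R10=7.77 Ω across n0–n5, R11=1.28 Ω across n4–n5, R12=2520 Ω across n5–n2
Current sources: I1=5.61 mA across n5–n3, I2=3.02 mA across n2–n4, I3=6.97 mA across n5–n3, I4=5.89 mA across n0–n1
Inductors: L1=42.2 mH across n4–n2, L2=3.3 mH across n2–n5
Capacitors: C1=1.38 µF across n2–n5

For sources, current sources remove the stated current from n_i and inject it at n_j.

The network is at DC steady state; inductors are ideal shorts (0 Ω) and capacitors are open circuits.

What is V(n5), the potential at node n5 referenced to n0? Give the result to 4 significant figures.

0.04373 V

Element admittances at DC:
  Y(R1) = 0.3257 S between n5,n4
  Y(R2) = 0.0003876 S between n5,n3
  I1: injects 0.00561 A into n3 (from n5)
  I2: injects 0.00302 A into n4 (from n2)
  Y(R3) = 0.3175 S between n4,n2
  Y(R4) = 0.02114 S between n2,n5
  L1: short n4↔n2 (DC inductor)
  Y(R5) = 0.04202 S between n4,n1
  Y(R6) = 0.005988 S between n0,n4
  Y(R7) = 0.1104 S between n1,n5
  Y(R8) = 0.0006849 S between n3,n5
  Y(R9) = 0.01136 S between n3,n2
  Y(R10) = 0.1287 S between n0,n5
  L2: short n2↔n5 (DC inductor)
  Y(C1) = 0.000 S between n2,n5
  I3: injects 0.00697 A into n3 (from n5)
  Y(R11) = 0.7812 S between n4,n5
  Y(R12) = 0.0003968 S between n5,n2
  I4: injects 0.00589 A into n1 (from n0)
Assemble and solve the 7×7 MNA system:
  V(n1)=0.08238  V(n2)=0.04373  V(n3)=1.055  V(n4)=0.04373  V(n5)=0.04373
  i(L1)=0.004382  i(L2)=0.01286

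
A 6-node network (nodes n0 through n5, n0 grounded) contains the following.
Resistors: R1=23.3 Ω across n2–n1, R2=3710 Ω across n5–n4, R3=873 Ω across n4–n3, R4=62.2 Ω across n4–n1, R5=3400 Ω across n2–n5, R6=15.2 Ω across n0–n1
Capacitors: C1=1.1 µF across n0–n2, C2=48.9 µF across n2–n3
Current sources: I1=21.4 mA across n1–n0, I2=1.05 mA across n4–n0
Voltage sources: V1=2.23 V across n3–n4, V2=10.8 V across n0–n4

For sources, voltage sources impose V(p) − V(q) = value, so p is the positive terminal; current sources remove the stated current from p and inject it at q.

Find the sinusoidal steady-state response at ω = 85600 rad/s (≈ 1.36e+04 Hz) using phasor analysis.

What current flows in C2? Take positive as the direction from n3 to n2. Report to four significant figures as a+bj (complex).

-0.1649-0.7903j A

MNA unknowns: 5 node voltages V₁..V_5 plus 2 source currents (V1, V2)
R1: Y=0.04292+0.000j on G[2,1]
C1: Y=0.000+0.09416j on G[0,2]
C2: Y=0.000+4.186j on G[2,3]
R2: Y=0.0002695+0.000j on G[5,4]
R3: Y=0.001145+0.000j on G[4,3]
I1: z[1]−=0.0214, z[0]+=0.0214
R4: Y=0.01608+0.000j on G[4,1]
R5: Y=0.0002941+0.000j on G[2,5]
R6: Y=0.06579+0.000j on G[0,1]
I2: z[4]−=0.00105, z[0]+=0.00105
V1: row V3−V4=2.23, i_V1 at 3,4
V2: row V0−V4=10.8, i_V2 at 0,4
solve → V1=-4.446-0.01355j, V2=-8.381-0.03939j, V3=-8.570+0.000j, V4=-10.80+0.000j, V5=-9.538-0.02055j
aux → i_V1=0.1623+0.7903j, i_V2=-0.2663-0.7901j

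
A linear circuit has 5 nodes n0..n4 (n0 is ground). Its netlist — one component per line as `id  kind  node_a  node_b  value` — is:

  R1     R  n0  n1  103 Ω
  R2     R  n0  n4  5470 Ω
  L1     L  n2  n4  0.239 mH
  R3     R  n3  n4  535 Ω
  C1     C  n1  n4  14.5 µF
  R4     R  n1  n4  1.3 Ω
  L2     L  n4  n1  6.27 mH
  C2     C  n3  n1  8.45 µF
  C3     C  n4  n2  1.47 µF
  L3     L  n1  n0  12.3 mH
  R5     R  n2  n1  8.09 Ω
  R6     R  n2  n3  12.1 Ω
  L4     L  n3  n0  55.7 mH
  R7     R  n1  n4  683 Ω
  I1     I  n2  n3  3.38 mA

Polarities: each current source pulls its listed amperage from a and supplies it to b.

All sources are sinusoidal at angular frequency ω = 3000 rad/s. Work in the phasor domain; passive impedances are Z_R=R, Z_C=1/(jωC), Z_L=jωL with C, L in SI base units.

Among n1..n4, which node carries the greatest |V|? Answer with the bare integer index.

Element admittances at ω=3000 rad/s:
  Y(R1) = 0.009709+0.000j S between n0,n1
  Y(R2) = 0.0001828+0.000j S between n0,n4
  Y(L1) = 0.000-1.395j S between n2,n4
  Y(R3) = 0.001869+0.000j S between n3,n4
  Y(C1) = 0.000+0.04350j S between n1,n4
  Y(R4) = 0.7692+0.000j S between n1,n4
  Y(L2) = 0.000-0.05316j S between n4,n1
  Y(C2) = 0.000+0.02535j S between n3,n1
  Y(C3) = 0.000+0.004410j S between n4,n2
  Y(L3) = 0.000-0.02710j S between n1,n0
  Y(R5) = 0.1236+0.000j S between n2,n1
  Y(R6) = 0.08264+0.000j S between n2,n3
  Y(L4) = 0.000-0.005984j S between n3,n0
  Y(R7) = 0.001464+0.000j S between n1,n4
  I1: injects 0.00338 A into n3 (from n2)
Assemble and solve the 4×4 MNA system:
  V(n1)=-0.005744+0.003538j  V(n2)=-0.005594+0.002493j  V(n3)=0.03183-0.006520j  V(n4)=-0.006037+0.002713j

3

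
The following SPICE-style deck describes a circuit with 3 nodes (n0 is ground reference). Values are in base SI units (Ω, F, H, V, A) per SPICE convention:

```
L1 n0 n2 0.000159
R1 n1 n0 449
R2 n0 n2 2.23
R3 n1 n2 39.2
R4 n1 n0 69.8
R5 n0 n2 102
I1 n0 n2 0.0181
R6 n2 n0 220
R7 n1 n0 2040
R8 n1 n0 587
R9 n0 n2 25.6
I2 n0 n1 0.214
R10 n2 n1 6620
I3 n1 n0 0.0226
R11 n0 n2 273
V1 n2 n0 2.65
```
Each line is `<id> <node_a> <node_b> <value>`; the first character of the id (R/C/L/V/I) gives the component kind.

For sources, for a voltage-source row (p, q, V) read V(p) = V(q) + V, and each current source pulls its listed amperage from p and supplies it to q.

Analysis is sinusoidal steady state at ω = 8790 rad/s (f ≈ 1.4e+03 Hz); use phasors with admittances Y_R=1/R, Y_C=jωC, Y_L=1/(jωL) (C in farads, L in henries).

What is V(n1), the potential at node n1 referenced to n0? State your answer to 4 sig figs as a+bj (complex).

5.841+0.000j V

Apply KCL at each of the 2 non-ground nodes and solve the resulting linear system.
Node n1: branches {R1, R3, R4, R7, R8, I2, R10, I3} → V_1 = 5.841+0.000j
Node n2: branches {L1, R2, R3, R5, I1, R6, R9, R10, R11, V1} → V_2 = 2.650+0.000j
Source currents: i(V1)=-1.240+1.896j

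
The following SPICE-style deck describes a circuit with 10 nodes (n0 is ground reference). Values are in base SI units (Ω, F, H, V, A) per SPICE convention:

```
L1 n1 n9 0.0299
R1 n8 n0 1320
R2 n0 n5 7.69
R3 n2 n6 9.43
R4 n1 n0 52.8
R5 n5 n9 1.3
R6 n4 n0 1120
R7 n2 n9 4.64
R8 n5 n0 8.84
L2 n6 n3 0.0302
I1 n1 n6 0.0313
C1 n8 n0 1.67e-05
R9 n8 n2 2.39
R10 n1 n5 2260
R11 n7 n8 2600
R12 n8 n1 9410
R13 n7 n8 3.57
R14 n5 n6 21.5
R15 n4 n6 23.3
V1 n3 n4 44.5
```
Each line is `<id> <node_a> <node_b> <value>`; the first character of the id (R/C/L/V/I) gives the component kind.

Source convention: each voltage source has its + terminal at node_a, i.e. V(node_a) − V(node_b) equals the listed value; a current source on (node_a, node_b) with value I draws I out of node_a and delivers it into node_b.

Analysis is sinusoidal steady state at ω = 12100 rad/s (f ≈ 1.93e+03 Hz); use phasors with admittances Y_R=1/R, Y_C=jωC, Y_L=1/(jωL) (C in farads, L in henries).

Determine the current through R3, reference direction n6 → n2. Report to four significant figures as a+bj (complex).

0.02093-0.0003467j A

MNA unknowns: 9 node voltages V₁..V_9 plus 1 source current (V1)
L1: Y=0.000-0.002764j on G[1,9]
R1: Y=0.0007576+0.000j on G[8,0]
R2: Y=0.1300+0.000j on G[0,5]
R3: Y=0.1060+0.000j on G[2,6]
R4: Y=0.01894+0.000j on G[1,0]
R5: Y=0.7692+0.000j on G[5,9]
R6: Y=0.0008929+0.000j on G[4,0]
R7: Y=0.2155+0.000j on G[2,9]
R8: Y=0.1131+0.000j on G[5,0]
L2: Y=0.000-0.002737j on G[6,3]
I1: z[1]−=0.0313, z[6]+=0.0313
C1: Y=0.000+0.2021j on G[8,0]
R9: Y=0.4184+0.000j on G[8,2]
R10: Y=0.0004425+0.000j on G[1,5]
R11: Y=0.0003846+0.000j on G[7,8]
R12: Y=0.0001063+0.000j on G[8,1]
R13: Y=0.2801+0.000j on G[7,8]
R14: Y=0.04651+0.000j on G[5,6]
R15: Y=0.04292+0.000j on G[4,6]
V1: row V3−V4=44.5, i_V1 at 3,4
solve → V1=-1.576-0.2327j, V2=0.07783-0.06402j, V3=44.60+2.703j, V4=0.09655+2.703j, V5=0.05401-0.02286j, V6=0.2752-0.06729j, V7=0.03769-0.08211j, V8=0.03769-0.08211j, V9=0.05864-0.02728j
aux → i_V1=-0.007580+0.1213j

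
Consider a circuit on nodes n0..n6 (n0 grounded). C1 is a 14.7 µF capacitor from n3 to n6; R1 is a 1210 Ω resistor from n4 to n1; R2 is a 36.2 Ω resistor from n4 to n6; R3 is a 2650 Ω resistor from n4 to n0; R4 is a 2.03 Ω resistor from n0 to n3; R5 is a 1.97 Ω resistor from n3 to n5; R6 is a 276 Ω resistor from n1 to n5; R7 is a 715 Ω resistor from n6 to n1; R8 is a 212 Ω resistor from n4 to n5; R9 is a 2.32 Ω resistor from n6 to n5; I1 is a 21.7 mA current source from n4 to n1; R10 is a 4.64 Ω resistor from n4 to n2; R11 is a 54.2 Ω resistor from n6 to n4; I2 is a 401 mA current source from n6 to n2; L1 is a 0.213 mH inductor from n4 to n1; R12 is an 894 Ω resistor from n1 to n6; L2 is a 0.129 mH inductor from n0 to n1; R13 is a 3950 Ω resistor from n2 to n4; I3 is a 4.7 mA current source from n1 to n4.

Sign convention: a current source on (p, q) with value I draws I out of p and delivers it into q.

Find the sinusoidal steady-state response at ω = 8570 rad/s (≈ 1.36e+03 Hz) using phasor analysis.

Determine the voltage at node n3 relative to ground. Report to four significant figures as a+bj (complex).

Element admittances at ω=8570 rad/s:
  Y(C1) = 0.000+0.1260j S between n3,n6
  Y(R1) = 0.0008264+0.000j S between n4,n1
  Y(R2) = 0.02762+0.000j S between n4,n6
  Y(R3) = 0.0003774+0.000j S between n4,n0
  Y(R4) = 0.4926+0.000j S between n0,n3
  Y(R5) = 0.5076+0.000j S between n3,n5
  Y(R6) = 0.003623+0.000j S between n1,n5
  Y(R7) = 0.001399+0.000j S between n6,n1
  Y(R8) = 0.004717+0.000j S between n4,n5
  Y(R9) = 0.4310+0.000j S between n6,n5
  I1: injects 0.0217 A into n1 (from n4)
  Y(R10) = 0.2155+0.000j S between n4,n2
  Y(R11) = 0.01845+0.000j S between n6,n4
  I2: injects 0.401 A into n2 (from n6)
  Y(L1) = 0.000-0.5478j S between n4,n1
  Y(R12) = 0.001119+0.000j S between n1,n6
  Y(L2) = 0.000-0.9045j S between n0,n1
  Y(R13) = 0.0002532+0.000j S between n2,n4
  I3: injects 0.0047 A into n4 (from n1)
Assemble and solve the 6×6 MNA system:
  V(n1)=0.01581+0.3421j  V(n2)=1.902+0.8907j  V(n3)=-0.6281+0.02834j  V(n4)=0.04386+0.8907j  V(n5)=-1.087+0.3094j  V(n6)=-1.650+0.6339j

-0.6281+0.02834j V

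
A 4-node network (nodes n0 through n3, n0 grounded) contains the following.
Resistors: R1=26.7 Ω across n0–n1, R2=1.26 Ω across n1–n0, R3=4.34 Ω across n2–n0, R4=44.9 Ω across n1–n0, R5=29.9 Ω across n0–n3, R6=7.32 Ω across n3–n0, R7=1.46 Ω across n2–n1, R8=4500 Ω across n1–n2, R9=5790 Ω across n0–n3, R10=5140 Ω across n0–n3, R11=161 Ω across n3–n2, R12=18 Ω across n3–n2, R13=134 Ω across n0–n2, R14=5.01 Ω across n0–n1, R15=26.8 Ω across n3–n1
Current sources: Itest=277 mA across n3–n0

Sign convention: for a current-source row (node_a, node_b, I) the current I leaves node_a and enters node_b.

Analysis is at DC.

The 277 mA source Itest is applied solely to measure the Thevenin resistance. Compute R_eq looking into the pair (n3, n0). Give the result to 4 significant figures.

Element admittances at DC:
  Y(R1) = 0.03745 S between n0,n1
  Y(R2) = 0.7937 S between n1,n0
  Y(R3) = 0.2304 S between n2,n0
  Y(R4) = 0.02227 S between n1,n0
  Y(R5) = 0.03344 S between n0,n3
  Y(R6) = 0.1366 S between n3,n0
  Y(R7) = 0.6849 S between n2,n1
  Y(R8) = 0.0002222 S between n1,n2
  Y(R9) = 0.0001727 S between n0,n3
  Y(R10) = 0.0001946 S between n0,n3
  Y(R11) = 0.006211 S between n3,n2
  Y(R12) = 0.05556 S between n3,n2
  Y(R13) = 0.007463 S between n0,n2
  Y(R14) = 0.1996 S between n0,n1
  Y(R15) = 0.03731 S between n3,n1
  Itest: injects 0.277 A into n0 (from n3)
Assemble and solve the 3×3 MNA system:
  V(n1)=-0.06569  V(n2)=-0.1124  V(n3)=-1.063

R_eq = 3.836 Ω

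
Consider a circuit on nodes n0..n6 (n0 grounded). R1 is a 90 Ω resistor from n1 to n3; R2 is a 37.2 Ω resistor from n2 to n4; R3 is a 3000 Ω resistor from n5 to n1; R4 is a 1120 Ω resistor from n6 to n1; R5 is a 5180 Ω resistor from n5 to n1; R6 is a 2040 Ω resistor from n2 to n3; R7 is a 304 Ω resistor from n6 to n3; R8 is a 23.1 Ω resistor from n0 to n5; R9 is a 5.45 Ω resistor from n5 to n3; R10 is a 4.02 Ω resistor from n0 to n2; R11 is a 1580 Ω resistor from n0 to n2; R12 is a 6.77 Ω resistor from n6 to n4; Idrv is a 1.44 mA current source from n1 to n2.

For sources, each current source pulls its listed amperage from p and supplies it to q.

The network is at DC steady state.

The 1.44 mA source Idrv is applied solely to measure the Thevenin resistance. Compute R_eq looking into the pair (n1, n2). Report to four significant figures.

MNA unknowns: 6 node voltages V₁..V_6
R1: Y=0.01111 on G[1,3]
R2: Y=0.02688 on G[2,4]
R3: Y=0.0003333 on G[5,1]
R4: Y=0.0008929 on G[6,1]
R5: Y=0.0001931 on G[5,1]
R6: Y=0.0004902 on G[2,3]
R7: Y=0.003289 on G[6,3]
R8: Y=0.04329 on G[0,5]
R9: Y=0.1835 on G[5,3]
R10: Y=0.2488 on G[0,2]
R11: Y=0.0006329 on G[0,2]
R12: Y=0.1477 on G[6,4]
Idrv: z[1]−=0.00144, z[2]+=0.00144
solve → V1=-0.1465, V2=0.004809, V3=-0.03390, V4=-0.003437, V5=-0.02771, V6=-0.004938

R_eq = 105.1 Ω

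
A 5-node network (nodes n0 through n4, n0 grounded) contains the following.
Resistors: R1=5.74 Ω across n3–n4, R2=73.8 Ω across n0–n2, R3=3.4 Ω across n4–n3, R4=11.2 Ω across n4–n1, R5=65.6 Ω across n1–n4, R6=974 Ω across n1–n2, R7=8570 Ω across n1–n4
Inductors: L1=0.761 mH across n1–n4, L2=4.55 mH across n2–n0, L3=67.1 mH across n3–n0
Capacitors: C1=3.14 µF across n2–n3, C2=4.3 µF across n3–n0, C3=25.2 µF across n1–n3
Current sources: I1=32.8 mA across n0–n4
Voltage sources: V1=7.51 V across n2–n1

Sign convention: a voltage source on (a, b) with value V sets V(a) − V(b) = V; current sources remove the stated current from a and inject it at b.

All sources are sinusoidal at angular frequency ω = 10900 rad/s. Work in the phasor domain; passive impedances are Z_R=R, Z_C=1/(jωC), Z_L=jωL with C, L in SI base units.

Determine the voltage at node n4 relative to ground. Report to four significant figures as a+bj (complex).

2.725+4.472j V

Apply KCL at each of the 4 non-ground nodes and solve the resulting linear system.
Node n1: branches {L1, R4, R5, C3, R6, R7, V1} → V_1 = 1.920+4.766j
Node n2: branches {R2, C1, L2, R6, V1} → V_2 = 9.430+4.766j
Node n3: branches {R1, R3, C1, C2, L3, C3} → V_3 = 2.760+4.199j
Node n4: branches {R1, R3, L1, I1, R4, R5, R7} → V_4 = 2.725+4.472j
Source currents: i(V1)=-0.2122-0.1027j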